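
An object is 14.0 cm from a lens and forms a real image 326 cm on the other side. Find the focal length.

f = 13.4 cm (converging)

Real image ⇒ d_i = +326 cm.
1/f = 1/d_o + 1/d_i = 1/(14.0) + 1/(326) = 0.07450, so f = 13.4 cm.
Since f is positive, the lens is converging.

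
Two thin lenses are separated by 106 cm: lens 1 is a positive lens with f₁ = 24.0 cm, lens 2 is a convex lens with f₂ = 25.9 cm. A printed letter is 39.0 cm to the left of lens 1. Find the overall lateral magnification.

Lens 1: 1/d_i1 = 1/(24.0) − 1/(39.0) = 0.01603, so d_i1 = 62.40 cm; m₁ = −d_i1/d_o1 = -1.600.
d_o2 = 106 − (62.40) = 43.60 cm.
Lens 2: 1/d_i2 = 1/(25.9) − 1/(43.60) = 0.01567, so d_i2 = 63.80 cm; m₂ = −d_i2/d_o2 = -1.463.
m = m₁·m₂ = (-1.600)(-1.463) = +2.34.

m = +2.34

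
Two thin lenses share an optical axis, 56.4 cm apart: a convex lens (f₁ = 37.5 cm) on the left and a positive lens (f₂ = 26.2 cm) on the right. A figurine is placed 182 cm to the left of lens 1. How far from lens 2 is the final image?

14.1 cm

Lens 1: 1/d_i1 = 1/f₁ − 1/d_o1 = 1/(37.5) − 1/(182) = 0.02117, so d_i1 = 47.23 cm.
The intermediate image is 47.23 cm to the right of lens 1, which is 56.4 − (47.23) = 9.170 cm to the left of lens 2, so d_o2 = +9.170 cm.
Lens 2: 1/d_i2 = 1/f₂ − 1/d_o2 = 1/(26.2) − 1/(9.170) = -0.07088, so d_i2 = -14.1 cm.
The final image is virtual, 14.1 cm to the left of lens 2 (overall magnification ≈ -0.40).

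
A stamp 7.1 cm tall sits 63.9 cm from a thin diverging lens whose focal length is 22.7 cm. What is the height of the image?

For a diverging lens, f = -22.7 cm.
1/d_i = 1/f − 1/d_o = 1/(-22.70) − 1/(63.9) = -0.05970, so d_i = -16.75 cm.
m = −d_i/d_o = +0.2621.
|h_i| = |m|·h_o = 0.2621 × 7.1 = 1.86 cm. The image is virtual, upright and reduced, on the same side as the object.

1.86 cm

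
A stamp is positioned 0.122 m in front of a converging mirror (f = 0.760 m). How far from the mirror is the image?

Mirror equation: 1/v = 1/f − 1/u = 1/(0.7600) − 1/(0.122) = 1.316 − 8.197 = -6.881, so v = -0.145 m.
The image is virtual, upright and enlarged, behind the mirror.

0.145 m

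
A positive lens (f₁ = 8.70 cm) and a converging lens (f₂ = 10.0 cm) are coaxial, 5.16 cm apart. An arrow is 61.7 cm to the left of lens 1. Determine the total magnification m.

m = -0.110

Lens 1: 1/d_i1 = 1/(8.70) − 1/(61.7) = 0.09874, so d_i1 = 10.13 cm; m₁ = −d_i1/d_o1 = -0.1642.
d_o2 = 5.16 − (10.13) = -4.970 cm (virtual object).
Lens 2: 1/d_i2 = 1/(10.0) − 1/(-4.970) = 0.3012, so d_i2 = 3.320 cm; m₂ = −d_i2/d_o2 = +0.6680.
m = m₁·m₂ = (-0.1642)(+0.6680) = -0.110.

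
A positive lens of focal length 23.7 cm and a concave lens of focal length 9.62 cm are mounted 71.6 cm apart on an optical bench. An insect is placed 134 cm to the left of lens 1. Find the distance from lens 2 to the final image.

Lens 1: 1/d_i1 = 1/f₁ − 1/d_o1 = 1/(23.7) − 1/(134) = 0.03473, so d_i1 = 28.79 cm.
The intermediate image is 28.79 cm to the right of lens 1, which is 71.6 − (28.79) = 42.81 cm to the left of lens 2, so d_o2 = +42.81 cm.
Lens 2 is diverging, so f₂ = −9.62 cm.
Lens 2: 1/d_i2 = 1/f₂ − 1/d_o2 = 1/(-9.62) − 1/(42.81) = -0.1273, so d_i2 = -7.85 cm.
The final image is virtual, 7.85 cm to the left of lens 2 (overall magnification ≈ -0.039).

7.85 cm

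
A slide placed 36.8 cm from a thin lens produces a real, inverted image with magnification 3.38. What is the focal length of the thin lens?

m = −d_i/d_o ⇒ d_i = −m·d_o = −(-3.38)·(36.8) = 124.4 cm.
1/f = 1/d_o + 1/d_i = 1/(36.8) + 1/(124.4) = 0.03521, so f = 28.4 cm.
Since f is positive, the thin lens is converging.

f = 28.4 cm (converging)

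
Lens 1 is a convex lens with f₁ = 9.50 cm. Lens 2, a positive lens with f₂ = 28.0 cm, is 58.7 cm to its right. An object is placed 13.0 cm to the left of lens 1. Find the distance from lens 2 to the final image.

Lens 1: 1/d_i1 = 1/f₁ − 1/d_o1 = 1/(9.50) − 1/(13.0) = 0.02834, so d_i1 = 35.29 cm.
The intermediate image is 35.29 cm to the right of lens 1, which is 58.7 − (35.29) = 23.41 cm to the left of lens 2, so d_o2 = +23.41 cm.
Lens 2: 1/d_i2 = 1/f₂ − 1/d_o2 = 1/(28.0) − 1/(23.41) = -0.007003, so d_i2 = -143 cm.
The final image is virtual, 143 cm to the left of lens 2 (overall magnification ≈ -17).

143 cm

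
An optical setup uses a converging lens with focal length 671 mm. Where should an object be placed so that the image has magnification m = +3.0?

447 mm

m = −d_i/d_o ⇒ d_i = −m·d_o.
1/f = 1/d_o + 1/d_i = 1/d_o − 1/(m·d_o) = (1 − 1/m)/d_o, so d_o = f(1 − 1/m) = (671.0)(1 − 1/(+3.0)) = 447 mm.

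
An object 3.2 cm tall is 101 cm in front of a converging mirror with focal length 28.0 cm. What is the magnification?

1/d_i = 1/f − 1/d_o = 1/(28.00) − 1/(101) = 0.02581, so d_i = 38.74 cm.
m = −d_i/d_o = −(38.74)/(101) = -0.384.
The image is real, inverted and reduced, in front of the mirror.

m = -0.384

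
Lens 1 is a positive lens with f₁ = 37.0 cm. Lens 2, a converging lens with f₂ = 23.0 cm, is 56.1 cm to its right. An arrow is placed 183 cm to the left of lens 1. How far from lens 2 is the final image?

16.8 cm

Lens 1: 1/d_i1 = 1/f₁ − 1/d_o1 = 1/(37.0) − 1/(183) = 0.02156, so d_i1 = 46.38 cm.
The intermediate image is 46.38 cm to the right of lens 1, which is 56.1 − (46.38) = 9.720 cm to the left of lens 2, so d_o2 = +9.720 cm.
Lens 2: 1/d_i2 = 1/f₂ − 1/d_o2 = 1/(23.0) − 1/(9.720) = -0.05940, so d_i2 = -16.8 cm.
The final image is virtual, 16.8 cm to the left of lens 2 (overall magnification ≈ -0.44).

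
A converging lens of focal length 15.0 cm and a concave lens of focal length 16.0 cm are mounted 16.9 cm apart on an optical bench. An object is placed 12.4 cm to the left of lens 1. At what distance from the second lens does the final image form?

Lens 1: 1/d_i1 = 1/f₁ − 1/d_o1 = 1/(15.0) − 1/(12.4) = -0.01398, so d_i1 = -71.54 cm.
The intermediate image is 71.54 cm to the left of lens 1 (virtual), which is 16.9 − (-71.54) = 88.44 cm to the left of lens 2, so d_o2 = +88.44 cm.
Lens 2 is diverging, so f₂ = −16.0 cm.
Lens 2: 1/d_i2 = 1/f₂ − 1/d_o2 = 1/(-16.0) − 1/(88.44) = -0.07381, so d_i2 = -13.5 cm.
The final image is virtual, 13.5 cm to the left of lens 2 (overall magnification ≈ 0.88).

13.5 cm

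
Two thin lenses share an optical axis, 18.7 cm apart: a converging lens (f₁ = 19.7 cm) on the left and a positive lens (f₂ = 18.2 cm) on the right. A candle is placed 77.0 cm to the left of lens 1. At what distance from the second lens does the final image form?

Lens 1: 1/d_i1 = 1/f₁ − 1/d_o1 = 1/(19.7) − 1/(77.0) = 0.03777, so d_i1 = 26.47 cm.
The intermediate image is 26.47 cm to the right of lens 1, which lies 7.770 cm to the right of lens 2 — a virtual object — so d_o2 = −7.770 cm.
Lens 2: 1/d_i2 = 1/f₂ − 1/d_o2 = 1/(18.2) − 1/(-7.770) = 0.1836, so d_i2 = 5.45 cm.
The final image is real, 5.45 cm to the right of lens 2 (overall magnification ≈ -0.24).

5.45 cm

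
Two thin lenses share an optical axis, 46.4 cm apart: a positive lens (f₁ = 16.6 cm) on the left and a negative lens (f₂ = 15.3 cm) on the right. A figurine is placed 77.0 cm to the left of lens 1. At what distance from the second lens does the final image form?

9.53 cm

Lens 1: 1/d_i1 = 1/f₁ − 1/d_o1 = 1/(16.6) − 1/(77.0) = 0.04725, so d_i1 = 21.16 cm.
The intermediate image is 21.16 cm to the right of lens 1, which is 46.4 − (21.16) = 25.24 cm to the left of lens 2, so d_o2 = +25.24 cm.
Lens 2 is diverging, so f₂ = −15.3 cm.
Lens 2: 1/d_i2 = 1/f₂ − 1/d_o2 = 1/(-15.3) − 1/(25.24) = -0.1050, so d_i2 = -9.53 cm.
The final image is virtual, 9.53 cm to the left of lens 2 (overall magnification ≈ -0.10).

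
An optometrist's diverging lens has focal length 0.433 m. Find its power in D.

For a diverging lens, f = −0.433 m.
P = 1/f = 1/(-0.433 m) = -2.31 D.

P = -2.31 D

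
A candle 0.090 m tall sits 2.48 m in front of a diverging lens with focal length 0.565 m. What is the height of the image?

0.0167 m

For a diverging lens, f = -0.565 m.
1/d_i = 1/f − 1/d_o = 1/(-0.5650) − 1/(2.48) = -2.173, so d_i = -0.4602 m.
m = −d_i/d_o = +0.1856.
|h_i| = |m|·h_o = 0.1856 × 0.090 = 0.0167 m. The image is virtual, upright and reduced, on the same side as the object.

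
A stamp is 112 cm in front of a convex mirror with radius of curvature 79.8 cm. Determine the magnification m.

f = R/2 = 79.8/2 = 39.90 cm; for a convex mirror, f = -39.90 cm.
1/d_i = 1/f − 1/d_o = 1/(-39.90) − 1/(112) = -0.03399, so d_i = -29.42 cm.
m = −d_i/d_o = −(-29.42)/(112) = +0.263.
The image is virtual, upright and reduced, behind the mirror.

m = +0.263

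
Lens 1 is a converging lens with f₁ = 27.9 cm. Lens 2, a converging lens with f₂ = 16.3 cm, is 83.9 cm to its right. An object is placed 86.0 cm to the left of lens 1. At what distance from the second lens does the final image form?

26.4 cm

Lens 1: 1/d_i1 = 1/f₁ − 1/d_o1 = 1/(27.9) − 1/(86.0) = 0.02421, so d_i1 = 41.30 cm.
The intermediate image is 41.30 cm to the right of lens 1, which is 83.9 − (41.30) = 42.60 cm to the left of lens 2, so d_o2 = +42.60 cm.
Lens 2: 1/d_i2 = 1/f₂ − 1/d_o2 = 1/(16.3) − 1/(42.60) = 0.03788, so d_i2 = 26.4 cm.
The final image is real, 26.4 cm to the right of lens 2 (overall magnification ≈ 0.30).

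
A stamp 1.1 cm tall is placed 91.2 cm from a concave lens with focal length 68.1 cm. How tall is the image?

0.470 cm

For a concave lens, f = -68.1 cm.
1/d_i = 1/f − 1/d_o = 1/(-68.10) − 1/(91.2) = -0.02565, so d_i = -38.99 cm.
m = −d_i/d_o = +0.4275.
|h_i| = |m|·h_o = 0.4275 × 1.1 = 0.470 cm. The image is virtual, upright and reduced, on the same side as the object.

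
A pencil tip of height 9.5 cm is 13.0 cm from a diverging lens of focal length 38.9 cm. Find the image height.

7.12 cm

For a diverging lens, f = -38.9 cm.
1/d_i = 1/f − 1/d_o = 1/(-38.90) − 1/(13.0) = -0.1026, so d_i = -9.744 cm.
m = −d_i/d_o = +0.7495.
|h_i| = |m|·h_o = 0.7495 × 9.5 = 7.12 cm. The image is virtual, upright and reduced, on the same side as the object.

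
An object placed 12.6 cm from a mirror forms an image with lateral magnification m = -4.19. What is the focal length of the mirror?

m = −d_i/d_o ⇒ d_i = −m·d_o = −(-4.19)·(12.6) = 52.79 cm.
1/f = 1/d_o + 1/d_i = 1/(12.6) + 1/(52.79) = 0.09831, so f = 10.2 cm.
Since f is positive, the mirror is concave.

f = 10.2 cm (concave)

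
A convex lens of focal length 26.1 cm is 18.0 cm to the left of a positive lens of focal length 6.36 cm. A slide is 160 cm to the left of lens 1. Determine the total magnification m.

m = -0.0634

Lens 1: 1/d_i1 = 1/(26.1) − 1/(160) = 0.03206, so d_i1 = 31.19 cm; m₁ = −d_i1/d_o1 = -0.1949.
d_o2 = 18.0 − (31.19) = -13.19 cm (virtual object).
Lens 2: 1/d_i2 = 1/(6.36) − 1/(-13.19) = 0.2330, so d_i2 = 4.291 cm; m₂ = −d_i2/d_o2 = +0.3253.
m = m₁·m₂ = (-0.1949)(+0.3253) = -0.0634.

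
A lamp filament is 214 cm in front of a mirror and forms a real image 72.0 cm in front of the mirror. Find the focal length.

Real image ⇒ d_i = +72.0 cm.
1/f = 1/d_o + 1/d_i = 1/(214) + 1/(72.0) = 0.01856, so f = 53.9 cm.
Since f is positive, the mirror is concave.

f = 53.9 cm (concave)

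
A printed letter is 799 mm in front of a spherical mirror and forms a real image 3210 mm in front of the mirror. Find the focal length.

Real image ⇒ d_i = +3210 mm.
1/f = 1/d_o + 1/d_i = 1/(799) + 1/(3210) = 0.001563, so f = 640 mm.
Since f is positive, the spherical mirror is concave.

f = 640 mm (concave)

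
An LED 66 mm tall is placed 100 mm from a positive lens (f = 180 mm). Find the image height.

148 mm

1/d_i = 1/f − 1/d_o = 1/(180.0) − 1/(100) = -0.004444, so d_i = -225.0 mm.
m = −d_i/d_o = +2.250.
|h_i| = |m|·h_o = 2.250 × 66 = 148 mm. The image is virtual, upright and enlarged, on the same side as the object.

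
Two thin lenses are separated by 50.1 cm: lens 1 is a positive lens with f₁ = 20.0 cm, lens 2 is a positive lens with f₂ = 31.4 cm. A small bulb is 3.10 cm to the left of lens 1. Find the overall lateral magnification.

Lens 1: 1/d_i1 = 1/(20.0) − 1/(3.10) = -0.2726, so d_i1 = -3.669 cm; m₁ = −d_i1/d_o1 = +1.184.
d_o2 = 50.1 − (-3.669) = 53.77 cm.
Lens 2: 1/d_i2 = 1/(31.4) − 1/(53.77) = 0.01325, so d_i2 = 75.48 cm; m₂ = −d_i2/d_o2 = -1.404.
m = m₁·m₂ = (+1.184)(-1.404) = -1.66.

m = -1.66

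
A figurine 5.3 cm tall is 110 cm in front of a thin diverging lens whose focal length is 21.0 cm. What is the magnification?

For a diverging lens, f = -21.0 cm.
1/d_i = 1/f − 1/d_o = 1/(-21.00) − 1/(110) = -0.05671, so d_i = -17.63 cm.
m = −d_i/d_o = −(-17.63)/(110) = +0.160.
The image is virtual, upright and reduced, on the same side as the object.

m = +0.160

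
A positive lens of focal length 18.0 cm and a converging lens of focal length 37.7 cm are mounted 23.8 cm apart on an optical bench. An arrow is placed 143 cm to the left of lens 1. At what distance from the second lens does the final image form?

Lens 1: 1/d_i1 = 1/f₁ − 1/d_o1 = 1/(18.0) − 1/(143) = 0.04856, so d_i1 = 20.59 cm.
The intermediate image is 20.59 cm to the right of lens 1, which is 23.8 − (20.59) = 3.210 cm to the left of lens 2, so d_o2 = +3.210 cm.
Lens 2: 1/d_i2 = 1/f₂ − 1/d_o2 = 1/(37.7) − 1/(3.210) = -0.2850, so d_i2 = -3.51 cm.
The final image is virtual, 3.51 cm to the left of lens 2 (overall magnification ≈ -0.16).

3.51 cm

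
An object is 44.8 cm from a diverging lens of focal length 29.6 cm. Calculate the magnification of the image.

For a diverging lens, f = -29.6 cm.
1/d_i = 1/f − 1/d_o = 1/(-29.60) − 1/(44.8) = -0.05611, so d_i = -17.82 cm.
m = −d_i/d_o = −(-17.82)/(44.8) = +0.398.
The image is virtual, upright and reduced, on the same side as the object.

m = +0.398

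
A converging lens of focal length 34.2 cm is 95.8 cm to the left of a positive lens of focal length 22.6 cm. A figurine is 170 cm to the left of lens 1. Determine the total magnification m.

Lens 1: 1/d_i1 = 1/(34.2) − 1/(170) = 0.02336, so d_i1 = 42.81 cm; m₁ = −d_i1/d_o1 = -0.2518.
d_o2 = 95.8 − (42.81) = 52.99 cm.
Lens 2: 1/d_i2 = 1/(22.6) − 1/(52.99) = 0.02538, so d_i2 = 39.41 cm; m₂ = −d_i2/d_o2 = -0.7437.
m = m₁·m₂ = (-0.2518)(-0.7437) = +0.187.

m = +0.187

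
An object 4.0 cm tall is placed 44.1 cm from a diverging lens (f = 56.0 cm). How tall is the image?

2.24 cm

For a diverging lens, f = -56.0 cm.
1/d_i = 1/f − 1/d_o = 1/(-56.00) − 1/(44.1) = -0.04053, so d_i = -24.67 cm.
m = −d_i/d_o = +0.5594.
|h_i| = |m|·h_o = 0.5594 × 4.0 = 2.24 cm. The image is virtual, upright and reduced, on the same side as the object.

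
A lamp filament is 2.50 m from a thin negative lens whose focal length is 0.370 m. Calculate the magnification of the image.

m = +0.129

For a negative lens, f = -0.370 m.
1/d_i = 1/f − 1/d_o = 1/(-0.3700) − 1/(2.50) = -3.103, so d_i = -0.3223 m.
m = −d_i/d_o = −(-0.3223)/(2.50) = +0.129.
The image is virtual, upright and reduced, on the same side as the object.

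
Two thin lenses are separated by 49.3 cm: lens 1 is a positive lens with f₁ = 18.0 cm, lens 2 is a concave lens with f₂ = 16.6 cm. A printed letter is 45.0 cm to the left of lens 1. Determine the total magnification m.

Lens 1: 1/d_i1 = 1/(18.0) − 1/(45.0) = 0.03333, so d_i1 = 30.00 cm; m₁ = −d_i1/d_o1 = -0.6667.
d_o2 = 49.3 − (30.00) = 19.30 cm.
f₂ = −16.6 cm (diverging).
Lens 2: 1/d_i2 = 1/(-16.6) − 1/(19.30) = -0.1121, so d_i2 = -8.924 cm; m₂ = −d_i2/d_o2 = +0.4624.
m = m₁·m₂ = (-0.6667)(+0.4624) = -0.308.

m = -0.308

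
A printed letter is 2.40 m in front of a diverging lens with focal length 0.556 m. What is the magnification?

For a diverging lens, f = -0.556 m.
1/d_i = 1/f − 1/d_o = 1/(-0.5560) − 1/(2.40) = -2.215, so d_i = -0.4514 m.
m = −d_i/d_o = −(-0.4514)/(2.40) = +0.188.
The image is virtual, upright and reduced, on the same side as the object.

m = +0.188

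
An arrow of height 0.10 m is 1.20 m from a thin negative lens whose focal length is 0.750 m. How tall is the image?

0.0385 m

For a negative lens, f = -0.750 m.
1/d_i = 1/f − 1/d_o = 1/(-0.7500) − 1/(1.20) = -2.167, so d_i = -0.4615 m.
m = −d_i/d_o = +0.3846.
|h_i| = |m|·h_o = 0.3846 × 0.10 = 0.0385 m. The image is virtual, upright and reduced, on the same side as the object.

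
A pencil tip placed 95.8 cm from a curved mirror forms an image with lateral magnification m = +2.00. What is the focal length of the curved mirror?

f = 192 cm (concave)

m = −d_i/d_o ⇒ d_i = −m·d_o = −(+2.00)·(95.8) = -191.6 cm.
1/f = 1/d_o + 1/d_i = 1/(95.8) + 1/(-191.6) = 0.005219, so f = 192 cm.
Since f is positive, the curved mirror is concave.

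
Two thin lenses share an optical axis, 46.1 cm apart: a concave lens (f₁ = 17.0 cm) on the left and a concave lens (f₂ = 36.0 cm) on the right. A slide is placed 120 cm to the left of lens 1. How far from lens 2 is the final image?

22.6 cm

Lens 1 is diverging, so f₁ = −17.0 cm.
Lens 1: 1/d_i1 = 1/f₁ − 1/d_o1 = 1/(-17.0) − 1/(120) = -0.06716, so d_i1 = -14.89 cm.
The intermediate image is 14.89 cm to the left of lens 1 (virtual), which is 46.1 − (-14.89) = 60.99 cm to the left of lens 2, so d_o2 = +60.99 cm.
Lens 2 is diverging, so f₂ = −36.0 cm.
Lens 2: 1/d_i2 = 1/f₂ − 1/d_o2 = 1/(-36.0) − 1/(60.99) = -0.04417, so d_i2 = -22.6 cm.
The final image is virtual, 22.6 cm to the left of lens 2 (overall magnification ≈ 0.046).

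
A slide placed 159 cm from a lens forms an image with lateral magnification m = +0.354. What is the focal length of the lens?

f = -87.1 cm (diverging)

m = −d_i/d_o ⇒ d_i = −m·d_o = −(+0.354)·(159) = -56.29 cm.
1/f = 1/d_o + 1/d_i = 1/(159) + 1/(-56.29) = -0.01148, so f = -87.1 cm.
Since f is negative, the lens is diverging.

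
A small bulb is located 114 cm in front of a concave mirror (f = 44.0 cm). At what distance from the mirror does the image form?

Mirror equation: 1/d_i = 1/f − 1/d_o = 1/(44.00) − 1/(114) = 0.02273 − 0.008772 = 0.01396, so d_i = 71.7 cm.
The image is real, inverted and reduced, in front of the mirror.

71.7 cm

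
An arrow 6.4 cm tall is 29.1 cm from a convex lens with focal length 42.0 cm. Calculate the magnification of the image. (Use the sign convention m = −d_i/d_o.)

m = +3.26

1/d_i = 1/f − 1/d_o = 1/(42.00) − 1/(29.1) = -0.01055, so d_i = -94.74 cm.
m = −d_i/d_o = −(-94.74)/(29.1) = +3.26.
The image is virtual, upright and enlarged, on the same side as the object.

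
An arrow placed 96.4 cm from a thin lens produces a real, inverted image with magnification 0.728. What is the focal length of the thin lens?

m = −d_i/d_o ⇒ d_i = −m·d_o = −(-0.728)·(96.4) = 70.18 cm.
1/f = 1/d_o + 1/d_i = 1/(96.4) + 1/(70.18) = 0.02462, so f = 40.6 cm.
Since f is positive, the thin lens is converging.

f = 40.6 cm (converging)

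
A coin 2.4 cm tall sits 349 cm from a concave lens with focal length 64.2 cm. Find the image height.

0.373 cm

For a concave lens, f = -64.2 cm.
1/d_i = 1/f − 1/d_o = 1/(-64.20) − 1/(349) = -0.01844, so d_i = -54.23 cm.
m = −d_i/d_o = +0.1554.
|h_i| = |m|·h_o = 0.1554 × 2.4 = 0.373 cm. The image is virtual, upright and reduced, on the same side as the object.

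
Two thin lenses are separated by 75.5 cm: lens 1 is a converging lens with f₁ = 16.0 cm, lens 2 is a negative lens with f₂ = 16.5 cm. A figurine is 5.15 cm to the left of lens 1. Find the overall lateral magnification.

Lens 1: 1/d_i1 = 1/(16.0) − 1/(5.15) = -0.1317, so d_i1 = -7.594 cm; m₁ = −d_i1/d_o1 = +1.475.
d_o2 = 75.5 − (-7.594) = 83.09 cm.
f₂ = −16.5 cm (diverging).
Lens 2: 1/d_i2 = 1/(-16.5) − 1/(83.09) = -0.07264, so d_i2 = -13.77 cm; m₂ = −d_i2/d_o2 = +0.1657.
m = m₁·m₂ = (+1.475)(+0.1657) = +0.244.

m = +0.244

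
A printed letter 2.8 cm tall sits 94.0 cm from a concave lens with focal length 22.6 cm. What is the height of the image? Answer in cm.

0.543 cm

For a concave lens, f = -22.6 cm.
1/d_i = 1/f − 1/d_o = 1/(-22.60) − 1/(94.0) = -0.05489, so d_i = -18.22 cm.
m = −d_i/d_o = +0.1938.
|h_i| = |m|·h_o = 0.1938 × 2.8 = 0.543 cm. The image is virtual, upright and reduced, on the same side as the object.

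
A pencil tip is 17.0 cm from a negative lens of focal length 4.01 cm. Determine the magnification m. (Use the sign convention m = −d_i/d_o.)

For a negative lens, f = -4.01 cm.
1/d_i = 1/f − 1/d_o = 1/(-4.010) − 1/(17.0) = -0.3082, so d_i = -3.245 cm.
m = −d_i/d_o = −(-3.245)/(17.0) = +0.191.
The image is virtual, upright and reduced, on the same side as the object.

m = +0.191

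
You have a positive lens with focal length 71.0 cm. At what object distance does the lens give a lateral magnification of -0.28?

m = −d_i/d_o ⇒ d_i = −m·d_o.
1/f = 1/d_o + 1/d_i = 1/d_o − 1/(m·d_o) = (1 − 1/m)/d_o, so d_o = f(1 − 1/m) = (71.00)(1 − 1/(-0.28)) = 325 cm.

325 cm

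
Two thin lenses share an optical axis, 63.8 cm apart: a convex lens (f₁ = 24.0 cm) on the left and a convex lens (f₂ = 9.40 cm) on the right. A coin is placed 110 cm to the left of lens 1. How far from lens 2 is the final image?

13.1 cm

Lens 1: 1/d_i1 = 1/f₁ − 1/d_o1 = 1/(24.0) − 1/(110) = 0.03258, so d_i1 = 30.70 cm.
The intermediate image is 30.70 cm to the right of lens 1, which is 63.8 − (30.70) = 33.10 cm to the left of lens 2, so d_o2 = +33.10 cm.
Lens 2: 1/d_i2 = 1/f₂ − 1/d_o2 = 1/(9.40) − 1/(33.10) = 0.07617, so d_i2 = 13.1 cm.
The final image is real, 13.1 cm to the right of lens 2 (overall magnification ≈ 0.11).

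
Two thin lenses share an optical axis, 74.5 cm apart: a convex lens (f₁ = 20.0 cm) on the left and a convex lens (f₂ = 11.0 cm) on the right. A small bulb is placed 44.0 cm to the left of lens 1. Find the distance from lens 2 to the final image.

Lens 1: 1/d_i1 = 1/f₁ − 1/d_o1 = 1/(20.0) − 1/(44.0) = 0.02727, so d_i1 = 36.67 cm.
The intermediate image is 36.67 cm to the right of lens 1, which is 74.5 − (36.67) = 37.83 cm to the left of lens 2, so d_o2 = +37.83 cm.
Lens 2: 1/d_i2 = 1/f₂ − 1/d_o2 = 1/(11.0) − 1/(37.83) = 0.06448, so d_i2 = 15.5 cm.
The final image is real, 15.5 cm to the right of lens 2 (overall magnification ≈ 0.34).

15.5 cm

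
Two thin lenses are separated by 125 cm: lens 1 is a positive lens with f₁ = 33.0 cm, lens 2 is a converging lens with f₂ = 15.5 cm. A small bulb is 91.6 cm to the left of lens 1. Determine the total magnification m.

Lens 1: 1/d_i1 = 1/(33.0) − 1/(91.6) = 0.01939, so d_i1 = 51.58 cm; m₁ = −d_i1/d_o1 = -0.5631.
d_o2 = 125 − (51.58) = 73.42 cm.
Lens 2: 1/d_i2 = 1/(15.5) − 1/(73.42) = 0.05090, so d_i2 = 19.65 cm; m₂ = −d_i2/d_o2 = -0.2676.
m = m₁·m₂ = (-0.5631)(-0.2676) = +0.151.

m = +0.151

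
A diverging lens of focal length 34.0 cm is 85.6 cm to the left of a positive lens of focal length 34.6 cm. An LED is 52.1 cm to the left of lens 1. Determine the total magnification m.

f₁ = −34.0 cm (diverging).
Lens 1: 1/d_i1 = 1/(-34.0) − 1/(52.1) = -0.04861, so d_i1 = -20.57 cm; m₁ = −d_i1/d_o1 = +0.3948.
d_o2 = 85.6 − (-20.57) = 106.2 cm.
Lens 2: 1/d_i2 = 1/(34.6) − 1/(106.2) = 0.01949, so d_i2 = 51.32 cm; m₂ = −d_i2/d_o2 = -0.4832.
m = m₁·m₂ = (+0.3948)(-0.4832) = -0.191.

m = -0.191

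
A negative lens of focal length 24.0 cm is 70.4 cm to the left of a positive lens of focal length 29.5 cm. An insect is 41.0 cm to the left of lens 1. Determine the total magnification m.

f₁ = −24.0 cm (diverging).
Lens 1: 1/d_i1 = 1/(-24.0) − 1/(41.0) = -0.06606, so d_i1 = -15.14 cm; m₁ = −d_i1/d_o1 = +0.3693.
d_o2 = 70.4 − (-15.14) = 85.54 cm.
Lens 2: 1/d_i2 = 1/(29.5) − 1/(85.54) = 0.02221, so d_i2 = 45.03 cm; m₂ = −d_i2/d_o2 = -0.5264.
m = m₁·m₂ = (+0.3693)(-0.5264) = -0.194.

m = -0.194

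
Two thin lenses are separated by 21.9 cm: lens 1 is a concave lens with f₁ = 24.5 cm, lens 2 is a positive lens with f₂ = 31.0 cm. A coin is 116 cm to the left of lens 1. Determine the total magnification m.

m = -0.486

f₁ = −24.5 cm (diverging).
Lens 1: 1/d_i1 = 1/(-24.5) − 1/(116) = -0.04944, so d_i1 = -20.23 cm; m₁ = −d_i1/d_o1 = +0.1744.
d_o2 = 21.9 − (-20.23) = 42.13 cm.
Lens 2: 1/d_i2 = 1/(31.0) − 1/(42.13) = 0.008522, so d_i2 = 117.3 cm; m₂ = −d_i2/d_o2 = -2.785.
m = m₁·m₂ = (+0.1744)(-2.785) = -0.486.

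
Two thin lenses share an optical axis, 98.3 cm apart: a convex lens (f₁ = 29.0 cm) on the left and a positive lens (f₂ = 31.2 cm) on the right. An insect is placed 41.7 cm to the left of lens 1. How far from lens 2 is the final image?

3.42 cm

Lens 1: 1/d_i1 = 1/f₁ − 1/d_o1 = 1/(29.0) − 1/(41.7) = 0.01050, so d_i1 = 95.22 cm.
The intermediate image is 95.22 cm to the right of lens 1, which is 98.3 − (95.22) = 3.080 cm to the left of lens 2, so d_o2 = +3.080 cm.
Lens 2: 1/d_i2 = 1/f₂ − 1/d_o2 = 1/(31.2) − 1/(3.080) = -0.2926, so d_i2 = -3.42 cm.
The final image is virtual, 3.42 cm to the left of lens 2 (overall magnification ≈ -2.5).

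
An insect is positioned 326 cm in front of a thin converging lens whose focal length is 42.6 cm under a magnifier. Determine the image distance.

Lens equation: 1/s_i = 1/f − 1/s_o = 1/(42.60) − 1/(326) = 0.02347 − 0.003067 = 0.02041, so s_i = 49.0 cm.
The image is real, inverted and reduced, on the far side of the lens.

49.0 cm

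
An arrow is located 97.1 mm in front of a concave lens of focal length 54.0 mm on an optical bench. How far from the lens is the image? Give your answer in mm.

34.7 mm

For a concave lens, f = -54.0 mm.
Lens equation: 1/s_i = 1/f − 1/s_o = 1/(-54.00) − 1/(97.1) = -0.01852 − 0.01030 = -0.02882, so s_i = -34.7 mm.
The image is virtual, upright and reduced, on the same side as the object.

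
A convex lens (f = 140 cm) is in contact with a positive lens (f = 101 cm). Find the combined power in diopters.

P = +1.70 D

P₁ = 1/f₁ = 1/(1.40 m) = +0.7143 D; P₂ = 1/f₂ = 1/(1.01 m) = +0.9901 D.
For thin lenses in contact, P = P₁ + P₂ = (+0.7143) + (+0.9901) = +1.70 D.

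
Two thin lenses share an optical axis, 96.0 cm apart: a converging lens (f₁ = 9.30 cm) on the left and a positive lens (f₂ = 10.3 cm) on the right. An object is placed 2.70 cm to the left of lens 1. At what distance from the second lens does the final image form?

11.5 cm

Lens 1: 1/d_i1 = 1/f₁ − 1/d_o1 = 1/(9.30) − 1/(2.70) = -0.2628, so d_i1 = -3.805 cm.
The intermediate image is 3.805 cm to the left of lens 1 (virtual), which is 96.0 − (-3.805) = 99.81 cm to the left of lens 2, so d_o2 = +99.81 cm.
Lens 2: 1/d_i2 = 1/f₂ − 1/d_o2 = 1/(10.3) − 1/(99.81) = 0.08707, so d_i2 = 11.5 cm.
The final image is real, 11.5 cm to the right of lens 2 (overall magnification ≈ -0.16).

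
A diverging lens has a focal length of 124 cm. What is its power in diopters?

For a diverging lens, f = −124 cm.
f = -124 cm = -1.24 m.
P = 1/f = 1/(-1.24 m) = -0.806 D.

P = -0.806 D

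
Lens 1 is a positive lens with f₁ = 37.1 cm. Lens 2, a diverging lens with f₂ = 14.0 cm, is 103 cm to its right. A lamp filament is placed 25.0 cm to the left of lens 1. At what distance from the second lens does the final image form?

13.0 cm

Lens 1: 1/d_i1 = 1/f₁ − 1/d_o1 = 1/(37.1) − 1/(25.0) = -0.01305, so d_i1 = -76.65 cm.
The intermediate image is 76.65 cm to the left of lens 1 (virtual), which is 103 − (-76.65) = 179.7 cm to the left of lens 2, so d_o2 = +179.7 cm.
Lens 2 is diverging, so f₂ = −14.0 cm.
Lens 2: 1/d_i2 = 1/f₂ − 1/d_o2 = 1/(-14.0) − 1/(179.7) = -0.07699, so d_i2 = -13.0 cm.
The final image is virtual, 13.0 cm to the left of lens 2 (overall magnification ≈ 0.22).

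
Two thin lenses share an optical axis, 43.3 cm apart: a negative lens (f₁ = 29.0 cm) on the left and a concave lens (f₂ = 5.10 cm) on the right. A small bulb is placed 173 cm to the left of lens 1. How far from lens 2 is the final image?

4.74 cm

Lens 1 is diverging, so f₁ = −29.0 cm.
Lens 1: 1/d_i1 = 1/f₁ − 1/d_o1 = 1/(-29.0) − 1/(173) = -0.04026, so d_i1 = -24.84 cm.
The intermediate image is 24.84 cm to the left of lens 1 (virtual), which is 43.3 − (-24.84) = 68.14 cm to the left of lens 2, so d_o2 = +68.14 cm.
Lens 2 is diverging, so f₂ = −5.10 cm.
Lens 2: 1/d_i2 = 1/f₂ − 1/d_o2 = 1/(-5.10) − 1/(68.14) = -0.2108, so d_i2 = -4.74 cm.
The final image is virtual, 4.74 cm to the left of lens 2 (overall magnification ≈ 0.0100).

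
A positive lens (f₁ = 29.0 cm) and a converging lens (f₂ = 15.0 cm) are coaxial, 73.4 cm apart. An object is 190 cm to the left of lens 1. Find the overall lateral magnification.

m = +0.112

Lens 1: 1/d_i1 = 1/(29.0) − 1/(190) = 0.02922, so d_i1 = 34.22 cm; m₁ = −d_i1/d_o1 = -0.1801.
d_o2 = 73.4 − (34.22) = 39.18 cm.
Lens 2: 1/d_i2 = 1/(15.0) − 1/(39.18) = 0.04114, so d_i2 = 24.31 cm; m₂ = −d_i2/d_o2 = -0.6203.
m = m₁·m₂ = (-0.1801)(-0.6203) = +0.112.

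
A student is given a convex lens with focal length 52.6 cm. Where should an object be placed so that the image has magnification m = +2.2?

m = −d_i/d_o ⇒ d_i = −m·d_o.
1/f = 1/d_o + 1/d_i = 1/d_o − 1/(m·d_o) = (1 − 1/m)/d_o, so d_o = f(1 − 1/m) = (52.60)(1 − 1/(+2.2)) = 28.7 cm.

28.7 cm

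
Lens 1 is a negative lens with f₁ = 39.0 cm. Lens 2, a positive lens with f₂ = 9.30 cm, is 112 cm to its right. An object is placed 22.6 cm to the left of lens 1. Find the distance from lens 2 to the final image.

Lens 1 is diverging, so f₁ = −39.0 cm.
Lens 1: 1/d_i1 = 1/f₁ − 1/d_o1 = 1/(-39.0) − 1/(22.6) = -0.06989, so d_i1 = -14.31 cm.
The intermediate image is 14.31 cm to the left of lens 1 (virtual), which is 112 − (-14.31) = 126.3 cm to the left of lens 2, so d_o2 = +126.3 cm.
Lens 2: 1/d_i2 = 1/f₂ − 1/d_o2 = 1/(9.30) − 1/(126.3) = 0.09961, so d_i2 = 10.0 cm.
The final image is real, 10.0 cm to the right of lens 2 (overall magnification ≈ -0.050).

10.0 cm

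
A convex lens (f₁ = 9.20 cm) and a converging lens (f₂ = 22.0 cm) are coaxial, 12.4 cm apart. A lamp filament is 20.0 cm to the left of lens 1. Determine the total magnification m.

Lens 1: 1/d_i1 = 1/(9.20) − 1/(20.0) = 0.05870, so d_i1 = 17.04 cm; m₁ = −d_i1/d_o1 = -0.8520.
d_o2 = 12.4 − (17.04) = -4.640 cm (virtual object).
Lens 2: 1/d_i2 = 1/(22.0) − 1/(-4.640) = 0.2610, so d_i2 = 3.832 cm; m₂ = −d_i2/d_o2 = +0.8258.
m = m₁·m₂ = (-0.8520)(+0.8258) = -0.704.

m = -0.704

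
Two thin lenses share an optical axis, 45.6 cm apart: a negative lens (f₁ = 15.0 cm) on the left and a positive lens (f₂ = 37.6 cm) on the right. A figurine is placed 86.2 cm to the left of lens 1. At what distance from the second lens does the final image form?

106 cm

Lens 1 is diverging, so f₁ = −15.0 cm.
Lens 1: 1/d_i1 = 1/f₁ − 1/d_o1 = 1/(-15.0) − 1/(86.2) = -0.07827, so d_i1 = -12.78 cm.
The intermediate image is 12.78 cm to the left of lens 1 (virtual), which is 45.6 − (-12.78) = 58.38 cm to the left of lens 2, so d_o2 = +58.38 cm.
Lens 2: 1/d_i2 = 1/f₂ − 1/d_o2 = 1/(37.6) − 1/(58.38) = 0.009467, so d_i2 = 106 cm.
The final image is real, 106 cm to the right of lens 2 (overall magnification ≈ -0.27).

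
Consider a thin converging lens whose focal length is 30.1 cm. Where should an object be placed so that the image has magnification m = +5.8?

m = −d_i/d_o ⇒ d_i = −m·d_o.
1/f = 1/d_o + 1/d_i = 1/d_o − 1/(m·d_o) = (1 − 1/m)/d_o, so d_o = f(1 − 1/m) = (30.10)(1 − 1/(+5.8)) = 24.9 cm.

24.9 cm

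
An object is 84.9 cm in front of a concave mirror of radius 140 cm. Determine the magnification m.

m = -4.70

f = R/2 = 140/2 = 70.00 cm.
1/d_i = 1/f − 1/d_o = 1/(70.00) − 1/(84.9) = 0.002507, so d_i = 398.9 cm.
m = −d_i/d_o = −(398.9)/(84.9) = -4.70.
The image is real, inverted and enlarged, in front of the mirror.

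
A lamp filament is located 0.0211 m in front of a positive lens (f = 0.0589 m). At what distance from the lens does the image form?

Lens equation: 1/d_i = 1/f − 1/d_o = 1/(0.05890) − 1/(0.0211) = 16.98 − 47.39 = -30.42, so d_i = -0.0329 m.
The image is virtual, upright and enlarged, on the same side as the object.

0.0329 m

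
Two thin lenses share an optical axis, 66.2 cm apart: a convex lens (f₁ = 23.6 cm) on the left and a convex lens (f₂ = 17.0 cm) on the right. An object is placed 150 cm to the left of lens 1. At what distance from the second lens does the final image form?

30.6 cm

Lens 1: 1/d_i1 = 1/f₁ − 1/d_o1 = 1/(23.6) − 1/(150) = 0.03571, so d_i1 = 28.01 cm.
The intermediate image is 28.01 cm to the right of lens 1, which is 66.2 − (28.01) = 38.19 cm to the left of lens 2, so d_o2 = +38.19 cm.
Lens 2: 1/d_i2 = 1/f₂ − 1/d_o2 = 1/(17.0) − 1/(38.19) = 0.03264, so d_i2 = 30.6 cm.
The final image is real, 30.6 cm to the right of lens 2 (overall magnification ≈ 0.15).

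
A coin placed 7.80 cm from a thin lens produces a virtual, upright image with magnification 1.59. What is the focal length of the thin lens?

f = 21.0 cm (converging)

m = −d_i/d_o ⇒ d_i = −m·d_o = −(+1.59)·(7.80) = -12.40 cm.
1/f = 1/d_o + 1/d_i = 1/(7.80) + 1/(-12.40) = 0.04756, so f = 21.0 cm.
Since f is positive, the thin lens is converging.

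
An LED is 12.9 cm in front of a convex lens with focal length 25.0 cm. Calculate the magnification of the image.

m = +2.07

1/d_i = 1/f − 1/d_o = 1/(25.00) − 1/(12.9) = -0.03752, so d_i = -26.65 cm.
m = −d_i/d_o = −(-26.65)/(12.9) = +2.07.
The image is virtual, upright and enlarged, on the same side as the object.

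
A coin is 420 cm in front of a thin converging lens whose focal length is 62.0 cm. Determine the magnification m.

1/d_i = 1/f − 1/d_o = 1/(62.00) − 1/(420) = 0.01375, so d_i = 72.74 cm.
m = −d_i/d_o = −(72.74)/(420) = -0.173.
The image is real, inverted and reduced, on the far side of the lens.

m = -0.173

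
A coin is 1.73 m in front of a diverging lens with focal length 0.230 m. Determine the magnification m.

m = +0.117

For a diverging lens, f = -0.230 m.
1/d_i = 1/f − 1/d_o = 1/(-0.2300) − 1/(1.73) = -4.926, so d_i = -0.2030 m.
m = −d_i/d_o = −(-0.2030)/(1.73) = +0.117.
The image is virtual, upright and reduced, on the same side as the object.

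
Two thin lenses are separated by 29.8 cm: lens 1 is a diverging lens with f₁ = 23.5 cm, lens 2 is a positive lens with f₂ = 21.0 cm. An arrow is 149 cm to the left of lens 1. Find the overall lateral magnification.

f₁ = −23.5 cm (diverging).
Lens 1: 1/d_i1 = 1/(-23.5) − 1/(149) = -0.04926, so d_i1 = -20.30 cm; m₁ = −d_i1/d_o1 = +0.1362.
d_o2 = 29.8 − (-20.30) = 50.10 cm.
Lens 2: 1/d_i2 = 1/(21.0) − 1/(50.10) = 0.02766, so d_i2 = 36.15 cm; m₂ = −d_i2/d_o2 = -0.7216.
m = m₁·m₂ = (+0.1362)(-0.7216) = -0.0983.

m = -0.0983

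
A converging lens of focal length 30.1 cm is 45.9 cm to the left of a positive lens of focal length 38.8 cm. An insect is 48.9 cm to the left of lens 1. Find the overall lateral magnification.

Lens 1: 1/d_i1 = 1/(30.1) − 1/(48.9) = 0.01277, so d_i1 = 78.29 cm; m₁ = −d_i1/d_o1 = -1.601.
d_o2 = 45.9 − (78.29) = -32.39 cm (virtual object).
Lens 2: 1/d_i2 = 1/(38.8) − 1/(-32.39) = 0.05665, so d_i2 = 17.65 cm; m₂ = −d_i2/d_o2 = +0.5450.
m = m₁·m₂ = (-1.601)(+0.5450) = -0.873.

m = -0.873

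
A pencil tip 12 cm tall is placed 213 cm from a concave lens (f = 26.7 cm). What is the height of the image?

1.34 cm

For a concave lens, f = -26.7 cm.
1/d_i = 1/f − 1/d_o = 1/(-26.70) − 1/(213) = -0.04215, so d_i = -23.73 cm.
m = −d_i/d_o = +0.1114.
|h_i| = |m|·h_o = 0.1114 × 12 = 1.34 cm. The image is virtual, upright and reduced, on the same side as the object.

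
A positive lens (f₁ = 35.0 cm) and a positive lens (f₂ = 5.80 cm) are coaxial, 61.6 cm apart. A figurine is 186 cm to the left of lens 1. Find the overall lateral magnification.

m = +0.106

Lens 1: 1/d_i1 = 1/(35.0) − 1/(186) = 0.02320, so d_i1 = 43.11 cm; m₁ = −d_i1/d_o1 = -0.2318.
d_o2 = 61.6 − (43.11) = 18.49 cm.
Lens 2: 1/d_i2 = 1/(5.80) − 1/(18.49) = 0.1183, so d_i2 = 8.451 cm; m₂ = −d_i2/d_o2 = -0.4571.
m = m₁·m₂ = (-0.2318)(-0.4571) = +0.106.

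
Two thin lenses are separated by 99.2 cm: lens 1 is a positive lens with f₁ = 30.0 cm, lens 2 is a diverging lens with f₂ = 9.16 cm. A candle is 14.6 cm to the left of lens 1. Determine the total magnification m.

Lens 1: 1/d_i1 = 1/(30.0) − 1/(14.6) = -0.03516, so d_i1 = -28.44 cm; m₁ = −d_i1/d_o1 = +1.948.
d_o2 = 99.2 − (-28.44) = 127.6 cm.
f₂ = −9.16 cm (diverging).
Lens 2: 1/d_i2 = 1/(-9.16) − 1/(127.6) = -0.1170, so d_i2 = -8.546 cm; m₂ = −d_i2/d_o2 = +0.06698.
m = m₁·m₂ = (+1.948)(+0.06698) = +0.130.

m = +0.130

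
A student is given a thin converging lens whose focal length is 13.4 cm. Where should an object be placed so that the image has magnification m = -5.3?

15.9 cm

m = −d_i/d_o ⇒ d_i = −m·d_o.
1/f = 1/d_o + 1/d_i = 1/d_o − 1/(m·d_o) = (1 − 1/m)/d_o, so d_o = f(1 − 1/m) = (13.40)(1 − 1/(-5.3)) = 15.9 cm.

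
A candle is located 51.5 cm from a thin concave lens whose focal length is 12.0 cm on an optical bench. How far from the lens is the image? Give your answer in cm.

9.73 cm

For a concave lens, f = -12.0 cm.
Lens equation: 1/s_i = 1/f − 1/s_o = 1/(-12.00) − 1/(51.5) = -0.08333 − 0.01942 = -0.1028, so s_i = -9.73 cm.
The image is virtual, upright and reduced, on the same side as the object.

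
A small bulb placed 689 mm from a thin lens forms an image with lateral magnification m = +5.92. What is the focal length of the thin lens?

m = −d_i/d_o ⇒ d_i = −m·d_o = −(+5.92)·(689) = -4079 mm.
1/f = 1/d_o + 1/d_i = 1/(689) + 1/(-4079) = 0.001206, so f = 829 mm.
Since f is positive, the thin lens is converging.

f = 829 mm (converging)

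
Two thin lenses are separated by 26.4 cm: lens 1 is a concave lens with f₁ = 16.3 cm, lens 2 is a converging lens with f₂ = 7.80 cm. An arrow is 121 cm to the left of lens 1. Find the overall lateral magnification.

m = -0.0281

f₁ = −16.3 cm (diverging).
Lens 1: 1/d_i1 = 1/(-16.3) − 1/(121) = -0.06961, so d_i1 = -14.36 cm; m₁ = −d_i1/d_o1 = +0.1187.
d_o2 = 26.4 − (-14.36) = 40.76 cm.
Lens 2: 1/d_i2 = 1/(7.80) − 1/(40.76) = 0.1037, so d_i2 = 9.646 cm; m₂ = −d_i2/d_o2 = -0.2367.
m = m₁·m₂ = (+0.1187)(-0.2367) = -0.0281.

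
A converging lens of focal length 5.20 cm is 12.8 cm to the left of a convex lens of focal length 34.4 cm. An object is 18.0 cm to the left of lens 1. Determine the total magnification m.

Lens 1: 1/d_i1 = 1/(5.20) − 1/(18.0) = 0.1368, so d_i1 = 7.312 cm; m₁ = −d_i1/d_o1 = -0.4062.
d_o2 = 12.8 − (7.312) = 5.488 cm.
Lens 2: 1/d_i2 = 1/(34.4) − 1/(5.488) = -0.1531, so d_i2 = -6.530 cm; m₂ = −d_i2/d_o2 = +1.190.
m = m₁·m₂ = (-0.4062)(+1.190) = -0.483.

m = -0.483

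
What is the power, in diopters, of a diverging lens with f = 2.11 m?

P = -0.474 D

For a diverging lens, f = −2.11 m.
P = 1/f = 1/(-2.11 m) = -0.474 D.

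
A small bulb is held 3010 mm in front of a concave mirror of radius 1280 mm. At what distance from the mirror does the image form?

813 mm

f = R/2 = 1280/2 = 640.0 mm.
Mirror equation: 1/q = 1/f − 1/p = 1/(640.0) − 1/(3010) = 0.001563 − 0.0003322 = 0.001230, so q = 813 mm.
The image is real, inverted and reduced, in front of the mirror.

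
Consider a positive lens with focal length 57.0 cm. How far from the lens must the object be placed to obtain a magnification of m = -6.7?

65.5 cm

m = −d_i/d_o ⇒ d_i = −m·d_o.
1/f = 1/d_o + 1/d_i = 1/d_o − 1/(m·d_o) = (1 − 1/m)/d_o, so d_o = f(1 − 1/m) = (57.00)(1 − 1/(-6.7)) = 65.5 cm.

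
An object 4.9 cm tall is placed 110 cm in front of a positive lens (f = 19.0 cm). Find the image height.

1.02 cm

1/d_i = 1/f − 1/d_o = 1/(19.00) − 1/(110) = 0.04354, so d_i = 22.97 cm.
m = −d_i/d_o = -0.2088.
|h_i| = |m|·h_o = 0.2088 × 4.9 = 1.02 cm. The image is real, inverted and reduced, on the far side of the lens.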